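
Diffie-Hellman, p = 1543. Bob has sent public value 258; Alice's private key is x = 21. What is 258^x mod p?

Shared key K = 258^21 mod 1543.
258^1 ≡ 258 (mod 1543)
258^2 = (258^1)^2 ≡ 258^2 = 66564 ≡ 215 (mod 1543)
258^4 = (258^2)^2 ≡ 215^2 = 46225 ≡ 1478 (mod 1543)
258^8 = (258^4)^2 ≡ 1478^2 = 2184484 ≡ 1139 (mod 1543)
258^16 = (258^8)^2 ≡ 1139^2 = 1297321 ≡ 1201 (mod 1543)
258^21 = 258^16 · 258^4 · 258^1 ≡ 1201 · 1478 · 258 ≡ 9 (mod 1543).

9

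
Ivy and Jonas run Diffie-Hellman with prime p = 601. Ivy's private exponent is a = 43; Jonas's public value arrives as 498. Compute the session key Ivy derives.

Shared key K = 498^43 mod 601.
498^1 ≡ 498 (mod 601)
498^2 = (498^1)^2 ≡ 498^2 = 248004 ≡ 392 (mod 601)
498^4 = (498^2)^2 ≡ 392^2 = 153664 ≡ 409 (mod 601)
498^8 = (498^4)^2 ≡ 409^2 = 167281 ≡ 203 (mod 601)
498^16 = (498^8)^2 ≡ 203^2 = 41209 ≡ 341 (mod 601)
498^32 = (498^16)^2 ≡ 341^2 = 116281 ≡ 288 (mod 601)
498^43 = 498^32 · 498^8 · 498^2 · 498^1 ≡ 288 · 203 · 392 · 498 ≡ 428 (mod 601).

428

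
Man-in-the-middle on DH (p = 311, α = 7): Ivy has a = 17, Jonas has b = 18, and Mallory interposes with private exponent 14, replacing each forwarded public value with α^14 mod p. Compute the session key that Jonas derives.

224

Jonas receives Mallory's public value M = 7^14 mod 311 instead of the honest one.
7^1 ≡ 7 (mod 311)
7^2 = (7^1)^2 ≡ 7^2 = 49 ≡ 49 (mod 311)
7^4 = (7^2)^2 ≡ 49^2 = 2401 ≡ 224 (mod 311)
7^8 = (7^4)^2 ≡ 224^2 = 50176 ≡ 105 (mod 311)
7^14 = 7^8 · 7^4 · 7^2 ≡ 105 · 224 · 49 ≡ 225 (mod 311).
So M = 225. Jonas computes K = M^18 mod 311.
225^1 ≡ 225 (mod 311)
225^2 = (225^1)^2 ≡ 225^2 = 50625 ≡ 243 (mod 311)
225^4 = (225^2)^2 ≡ 243^2 = 59049 ≡ 270 (mod 311)
225^8 = (225^4)^2 ≡ 270^2 = 72900 ≡ 126 (mod 311)
225^16 = (225^8)^2 ≡ 126^2 = 15876 ≡ 15 (mod 311)
225^18 = 225^16 · 225^2 ≡ 15 · 243 ≡ 224 (mod 311).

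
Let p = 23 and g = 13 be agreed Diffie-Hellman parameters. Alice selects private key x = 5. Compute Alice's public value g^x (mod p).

Public value = 13^5 (mod 23).
13^1 ≡ 13 (mod 23)
13^2 = (13^1)^2 ≡ 13^2 = 169 ≡ 8 (mod 23)
13^4 = (13^2)^2 ≡ 8^2 = 64 ≡ 18 (mod 23)
13^5 = 13^4 · 13^1 ≡ 18 · 13 ≡ 4 (mod 23).

4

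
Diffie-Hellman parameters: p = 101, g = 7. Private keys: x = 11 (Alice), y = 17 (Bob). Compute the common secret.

66

Bob sends B = g^y mod p = 7^17 mod 101.
7^1 ≡ 7 (mod 101)
7^2 = (7^1)^2 ≡ 7^2 = 49 ≡ 49 (mod 101)
7^4 = (7^2)^2 ≡ 49^2 = 2401 ≡ 78 (mod 101)
7^8 = (7^4)^2 ≡ 78^2 = 6084 ≡ 24 (mod 101)
7^16 = (7^8)^2 ≡ 24^2 = 576 ≡ 71 (mod 101)
7^17 = 7^16 · 7^1 ≡ 71 · 7 ≡ 93 (mod 101).
So B = 93. Alice then computes K = B^x mod p = 93^11 mod 101.
93^1 ≡ 93 (mod 101)
93^2 = (93^1)^2 ≡ 93^2 = 8649 ≡ 64 (mod 101)
93^4 = (93^2)^2 ≡ 64^2 = 4096 ≡ 56 (mod 101)
93^8 = (93^4)^2 ≡ 56^2 = 3136 ≡ 5 (mod 101)
93^11 = 93^8 · 93^2 · 93^1 ≡ 5 · 64 · 93 ≡ 66 (mod 101).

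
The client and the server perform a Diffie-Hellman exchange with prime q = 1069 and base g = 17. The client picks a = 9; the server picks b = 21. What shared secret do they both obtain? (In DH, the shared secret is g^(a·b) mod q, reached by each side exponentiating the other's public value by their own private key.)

466

The client sends A = g^a mod q = 17^9 mod 1069.
17^1 ≡ 17 (mod 1069)
17^2 = (17^1)^2 ≡ 17^2 = 289 ≡ 289 (mod 1069)
17^4 = (17^2)^2 ≡ 289^2 = 83521 ≡ 139 (mod 1069)
17^8 = (17^4)^2 ≡ 139^2 = 19321 ≡ 79 (mod 1069)
17^9 = 17^8 · 17^1 ≡ 79 · 17 ≡ 274 (mod 1069).
So A = 274. The server then computes K = A^b mod q = 274^21 mod 1069.
274^1 ≡ 274 (mod 1069)
274^2 = (274^1)^2 ≡ 274^2 = 75076 ≡ 246 (mod 1069)
274^4 = (274^2)^2 ≡ 246^2 = 60516 ≡ 652 (mod 1069)
274^8 = (274^4)^2 ≡ 652^2 = 425104 ≡ 711 (mod 1069)
274^16 = (274^8)^2 ≡ 711^2 = 505521 ≡ 953 (mod 1069)
274^21 = 274^16 · 274^4 · 274^1 ≡ 953 · 652 · 274 ≡ 466 (mod 1069).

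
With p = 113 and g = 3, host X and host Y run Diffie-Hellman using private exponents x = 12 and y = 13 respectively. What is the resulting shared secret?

Host X sends A = g^x mod p = 3^12 mod 113.
3^1 ≡ 3 (mod 113)
3^2 = (3^1)^2 ≡ 3^2 = 9 ≡ 9 (mod 113)
3^4 = (3^2)^2 ≡ 9^2 = 81 ≡ 81 (mod 113)
3^8 = (3^4)^2 ≡ 81^2 = 6561 ≡ 7 (mod 113)
3^12 = 3^8 · 3^4 ≡ 7 · 81 ≡ 2 (mod 113).
So A = 2. Host Y then computes K = A^y mod p = 2^13 mod 113.
2^1 ≡ 2 (mod 113)
2^2 = (2^1)^2 ≡ 2^2 = 4 ≡ 4 (mod 113)
2^4 = (2^2)^2 ≡ 4^2 = 16 ≡ 16 (mod 113)
2^8 = (2^4)^2 ≡ 16^2 = 256 ≡ 30 (mod 113)
2^13 = 2^8 · 2^4 · 2^1 ≡ 30 · 16 · 2 ≡ 56 (mod 113).

56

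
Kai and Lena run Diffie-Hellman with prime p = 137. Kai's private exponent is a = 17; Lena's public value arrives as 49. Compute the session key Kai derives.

Shared key K = 49^17 mod 137.
49^1 ≡ 49 (mod 137)
49^2 = (49^1)^2 ≡ 49^2 = 2401 ≡ 72 (mod 137)
49^4 = (49^2)^2 ≡ 72^2 = 5184 ≡ 115 (mod 137)
49^8 = (49^4)^2 ≡ 115^2 = 13225 ≡ 73 (mod 137)
49^16 = (49^8)^2 ≡ 73^2 = 5329 ≡ 123 (mod 137)
49^17 = 49^16 · 49^1 ≡ 123 · 49 ≡ 136 (mod 137).

136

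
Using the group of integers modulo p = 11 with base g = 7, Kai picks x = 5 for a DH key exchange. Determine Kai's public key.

Public value = 7^5 mod 11.
7^1 ≡ 7 (mod 11)
7^2 = (7^1)^2 ≡ 7^2 = 49 ≡ 5 (mod 11)
7^4 = (7^2)^2 ≡ 5^2 = 25 ≡ 3 (mod 11)
7^5 = 7^4 · 7^1 ≡ 3 · 7 ≡ 10 (mod 11).

10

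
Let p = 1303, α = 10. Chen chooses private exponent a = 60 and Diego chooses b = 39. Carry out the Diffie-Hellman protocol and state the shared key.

Diego sends B = α^b mod p = 10^39 mod 1303.
10^1 ≡ 10 (mod 1303)
10^2 = (10^1)^2 ≡ 10^2 = 100 ≡ 100 (mod 1303)
10^4 = (10^2)^2 ≡ 100^2 = 10000 ≡ 879 (mod 1303)
10^8 = (10^4)^2 ≡ 879^2 = 772641 ≡ 1265 (mod 1303)
10^16 = (10^8)^2 ≡ 1265^2 = 1600225 ≡ 141 (mod 1303)
10^32 = (10^16)^2 ≡ 141^2 = 19881 ≡ 336 (mod 1303)
10^39 = 10^32 · 10^4 · 10^2 · 10^1 ≡ 336 · 879 · 100 · 10 ≡ 808 (mod 1303).
So B = 808. Chen then computes K = B^a mod p = 808^60 mod 1303.
808^1 ≡ 808 (mod 1303)
808^2 = (808^1)^2 ≡ 808^2 = 652864 ≡ 61 (mod 1303)
808^4 = (808^2)^2 ≡ 61^2 = 3721 ≡ 1115 (mod 1303)
808^8 = (808^4)^2 ≡ 1115^2 = 1243225 ≡ 163 (mod 1303)
808^16 = (808^8)^2 ≡ 163^2 = 26569 ≡ 509 (mod 1303)
808^32 = (808^16)^2 ≡ 509^2 = 259081 ≡ 1087 (mod 1303)
808^60 = 808^32 · 808^16 · 808^8 · 808^4 ≡ 1087 · 509 · 163 · 1115 ≡ 1138 (mod 1303).

1138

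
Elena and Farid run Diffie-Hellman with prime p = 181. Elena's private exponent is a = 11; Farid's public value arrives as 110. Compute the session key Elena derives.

141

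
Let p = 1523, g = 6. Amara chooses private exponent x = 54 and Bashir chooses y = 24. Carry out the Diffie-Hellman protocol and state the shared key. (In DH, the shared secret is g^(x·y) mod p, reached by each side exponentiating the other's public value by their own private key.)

397

Amara sends A = g^x mod p = 6^54 mod 1523.
6^1 ≡ 6 (mod 1523)
6^2 = (6^1)^2 ≡ 6^2 = 36 ≡ 36 (mod 1523)
6^4 = (6^2)^2 ≡ 36^2 = 1296 ≡ 1296 (mod 1523)
6^8 = (6^4)^2 ≡ 1296^2 = 1679616 ≡ 1270 (mod 1523)
6^16 = (6^8)^2 ≡ 1270^2 = 1612900 ≡ 43 (mod 1523)
6^32 = (6^16)^2 ≡ 43^2 = 1849 ≡ 326 (mod 1523)
6^54 = 6^32 · 6^16 · 6^4 · 6^2 ≡ 326 · 43 · 1296 · 36 ≡ 395 (mod 1523).
So A = 395. Bashir then computes K = A^y mod p = 395^24 mod 1523.
395^1 ≡ 395 (mod 1523)
395^2 = (395^1)^2 ≡ 395^2 = 156025 ≡ 679 (mod 1523)
395^4 = (395^2)^2 ≡ 679^2 = 461041 ≡ 1095 (mod 1523)
395^8 = (395^4)^2 ≡ 1095^2 = 1199025 ≡ 424 (mod 1523)
395^16 = (395^8)^2 ≡ 424^2 = 179776 ≡ 62 (mod 1523)
395^24 = 395^16 · 395^8 ≡ 62 · 424 ≡ 397 (mod 1523).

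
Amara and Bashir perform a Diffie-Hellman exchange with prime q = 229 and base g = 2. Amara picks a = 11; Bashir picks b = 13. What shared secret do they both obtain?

Bashir sends B = g^b mod q = 2^13 mod 229.
2^1 ≡ 2 (mod 229)
2^2 = (2^1)^2 ≡ 2^2 = 4 ≡ 4 (mod 229)
2^4 = (2^2)^2 ≡ 4^2 = 16 ≡ 16 (mod 229)
2^8 = (2^4)^2 ≡ 16^2 = 256 ≡ 27 (mod 229)
2^13 = 2^8 · 2^4 · 2^1 ≡ 27 · 16 · 2 ≡ 177 (mod 229).
So B = 177. Amara then computes K = B^a mod q = 177^11 mod 229.
177^1 ≡ 177 (mod 229)
177^2 = (177^1)^2 ≡ 177^2 = 31329 ≡ 185 (mod 229)
177^4 = (177^2)^2 ≡ 185^2 = 34225 ≡ 104 (mod 229)
177^8 = (177^4)^2 ≡ 104^2 = 10816 ≡ 53 (mod 229)
177^11 = 177^8 · 177^2 · 177^1 ≡ 53 · 185 · 177 ≡ 123 (mod 229).

123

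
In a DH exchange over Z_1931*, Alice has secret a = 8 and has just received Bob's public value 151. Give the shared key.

19

Shared key K = 151^8 mod 1931.
151^1 ≡ 151 (mod 1931)
151^2 = (151^1)^2 ≡ 151^2 = 22801 ≡ 1560 (mod 1931)
151^4 = (151^2)^2 ≡ 1560^2 = 2433600 ≡ 540 (mod 1931)
151^8 = (151^4)^2 ≡ 540^2 = 291600 ≡ 19 (mod 1931)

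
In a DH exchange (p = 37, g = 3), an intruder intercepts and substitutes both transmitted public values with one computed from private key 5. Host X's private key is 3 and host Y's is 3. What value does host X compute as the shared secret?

Host X receives an intruder's public value M = 3^5 mod 37 instead of the honest one.
3^1 ≡ 3 (mod 37)
3^2 = (3^1)^2 ≡ 3^2 = 9 ≡ 9 (mod 37)
3^4 = (3^2)^2 ≡ 9^2 = 81 ≡ 7 (mod 37)
3^5 = 3^4 · 3^1 ≡ 7 · 3 ≡ 21 (mod 37).
So M = 21. Host X computes K = M^3 mod 37.
21^1 ≡ 21 (mod 37)
21^2 = (21^1)^2 ≡ 21^2 = 441 ≡ 34 (mod 37)
21^3 = 21^2 · 21^1 ≡ 34 · 21 ≡ 11 (mod 37).

11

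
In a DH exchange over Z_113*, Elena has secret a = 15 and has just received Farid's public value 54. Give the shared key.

3

Shared key K = 54^15 mod 113.
54^1 ≡ 54 (mod 113)
54^2 = (54^1)^2 ≡ 54^2 = 2916 ≡ 91 (mod 113)
54^4 = (54^2)^2 ≡ 91^2 = 8281 ≡ 32 (mod 113)
54^8 = (54^4)^2 ≡ 32^2 = 1024 ≡ 7 (mod 113)
54^15 = 54^8 · 54^4 · 54^2 · 54^1 ≡ 7 · 32 · 91 · 54 ≡ 3 (mod 113).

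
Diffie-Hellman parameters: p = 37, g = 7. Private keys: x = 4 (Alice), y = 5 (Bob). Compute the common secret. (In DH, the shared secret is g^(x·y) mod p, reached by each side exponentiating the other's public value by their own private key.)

12

Bob sends B = g^y mod p = 7^5 mod 37.
7^1 ≡ 7 (mod 37)
7^2 = (7^1)^2 ≡ 7^2 = 49 ≡ 12 (mod 37)
7^4 = (7^2)^2 ≡ 12^2 = 144 ≡ 33 (mod 37)
7^5 = 7^4 · 7^1 ≡ 33 · 7 ≡ 9 (mod 37).
So B = 9. Alice then computes K = B^x mod p = 9^4 mod 37.
9^1 ≡ 9 (mod 37)
9^2 = (9^1)^2 ≡ 9^2 = 81 ≡ 7 (mod 37)
9^4 = (9^2)^2 ≡ 7^2 = 49 ≡ 12 (mod 37)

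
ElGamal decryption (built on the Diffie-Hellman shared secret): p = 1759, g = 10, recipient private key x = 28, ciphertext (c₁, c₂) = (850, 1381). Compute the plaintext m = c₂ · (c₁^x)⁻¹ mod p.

666

Shared mask s = c₁^x mod p = 850^28 mod 1759.
850^1 ≡ 850 (mod 1759)
850^2 = (850^1)^2 ≡ 850^2 = 722500 ≡ 1310 (mod 1759)
850^4 = (850^2)^2 ≡ 1310^2 = 1716100 ≡ 1075 (mod 1759)
850^8 = (850^4)^2 ≡ 1075^2 = 1155625 ≡ 1721 (mod 1759)
850^16 = (850^8)^2 ≡ 1721^2 = 2961841 ≡ 1444 (mod 1759)
850^28 = 850^16 · 850^8 · 850^4 ≡ 1444 · 1721 · 1075 ≡ 665 (mod 1759).
So s = 665; s⁻¹ ≡ 82 (mod 1759).
m = c₂ · s⁻¹ mod 1759 = 1381 · 82 mod 1759 = 666.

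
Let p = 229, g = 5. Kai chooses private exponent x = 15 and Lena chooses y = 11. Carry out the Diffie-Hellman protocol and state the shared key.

Lena sends B = g^y mod p = 5^11 mod 229.
5^1 ≡ 5 (mod 229)
5^2 = (5^1)^2 ≡ 5^2 = 25 ≡ 25 (mod 229)
5^4 = (5^2)^2 ≡ 25^2 = 625 ≡ 167 (mod 229)
5^8 = (5^4)^2 ≡ 167^2 = 27889 ≡ 180 (mod 229)
5^11 = 5^8 · 5^2 · 5^1 ≡ 180 · 25 · 5 ≡ 58 (mod 229).
So B = 58. Kai then computes K = B^x mod p = 58^15 mod 229.
58^1 ≡ 58 (mod 229)
58^2 = (58^1)^2 ≡ 58^2 = 3364 ≡ 158 (mod 229)
58^4 = (58^2)^2 ≡ 158^2 = 24964 ≡ 3 (mod 229)
58^8 = (58^4)^2 ≡ 3^2 = 9 ≡ 9 (mod 229)
58^15 = 58^8 · 58^4 · 58^2 · 58^1 ≡ 9 · 3 · 158 · 58 ≡ 108 (mod 229).

108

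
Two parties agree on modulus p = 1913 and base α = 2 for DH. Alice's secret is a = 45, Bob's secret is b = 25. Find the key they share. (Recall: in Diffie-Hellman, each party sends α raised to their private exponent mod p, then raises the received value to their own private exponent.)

Alice sends A = α^a mod p = 2^45 mod 1913.
2^1 ≡ 2 (mod 1913)
2^2 = (2^1)^2 ≡ 2^2 = 4 ≡ 4 (mod 1913)
2^4 = (2^2)^2 ≡ 4^2 = 16 ≡ 16 (mod 1913)
2^8 = (2^4)^2 ≡ 16^2 = 256 ≡ 256 (mod 1913)
2^16 = (2^8)^2 ≡ 256^2 = 65536 ≡ 494 (mod 1913)
2^32 = (2^16)^2 ≡ 494^2 = 244036 ≡ 1085 (mod 1913)
2^45 = 2^32 · 2^8 · 2^4 · 2^1 ≡ 1085 · 256 · 16 · 2 ≡ 522 (mod 1913).
So A = 522. Bob then computes K = A^b mod p = 522^25 mod 1913.
522^1 ≡ 522 (mod 1913)
522^2 = (522^1)^2 ≡ 522^2 = 272484 ≡ 838 (mod 1913)
522^4 = (522^2)^2 ≡ 838^2 = 702244 ≡ 173 (mod 1913)
522^8 = (522^4)^2 ≡ 173^2 = 29929 ≡ 1234 (mod 1913)
522^16 = (522^8)^2 ≡ 1234^2 = 1522756 ≡ 8 (mod 1913)
522^25 = 522^16 · 522^8 · 522^1 ≡ 8 · 1234 · 522 ≡ 1475 (mod 1913).

1475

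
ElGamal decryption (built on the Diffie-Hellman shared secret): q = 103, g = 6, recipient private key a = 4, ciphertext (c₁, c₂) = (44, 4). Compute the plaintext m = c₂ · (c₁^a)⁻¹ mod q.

25

Shared mask s = c₁^a mod q = 44^4 mod 103.
44^1 ≡ 44 (mod 103)
44^2 = (44^1)^2 ≡ 44^2 = 1936 ≡ 82 (mod 103)
44^4 = (44^2)^2 ≡ 82^2 = 6724 ≡ 29 (mod 103)
So s = 29; s⁻¹ ≡ 32 (mod 103).
m = c₂ · s⁻¹ mod 103 = 4 · 32 mod 103 = 25.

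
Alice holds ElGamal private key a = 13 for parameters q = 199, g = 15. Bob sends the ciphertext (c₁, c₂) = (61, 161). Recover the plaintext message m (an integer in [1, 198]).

193

Shared mask s = c₁^a mod q = 61^13 mod 199.
61^1 ≡ 61 (mod 199)
61^2 = (61^1)^2 ≡ 61^2 = 3721 ≡ 139 (mod 199)
61^4 = (61^2)^2 ≡ 139^2 = 19321 ≡ 18 (mod 199)
61^8 = (61^4)^2 ≡ 18^2 = 324 ≡ 125 (mod 199)
61^13 = 61^8 · 61^4 · 61^1 ≡ 125 · 18 · 61 ≡ 139 (mod 199).
So s = 139; s⁻¹ ≡ 63 (mod 199).
m = c₂ · s⁻¹ mod 199 = 161 · 63 mod 199 = 193.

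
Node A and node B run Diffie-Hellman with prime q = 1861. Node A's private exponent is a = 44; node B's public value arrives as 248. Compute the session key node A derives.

289

Shared key K = 248^44 mod 1861.
248^1 ≡ 248 (mod 1861)
248^2 = (248^1)^2 ≡ 248^2 = 61504 ≡ 91 (mod 1861)
248^4 = (248^2)^2 ≡ 91^2 = 8281 ≡ 837 (mod 1861)
248^8 = (248^4)^2 ≡ 837^2 = 700569 ≡ 833 (mod 1861)
248^16 = (248^8)^2 ≡ 833^2 = 693889 ≡ 1597 (mod 1861)
248^32 = (248^16)^2 ≡ 1597^2 = 2550409 ≡ 839 (mod 1861)
248^44 = 248^32 · 248^8 · 248^4 ≡ 839 · 833 · 837 ≡ 289 (mod 1861).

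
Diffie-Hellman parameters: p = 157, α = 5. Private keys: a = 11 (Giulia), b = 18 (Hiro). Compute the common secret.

Giulia sends A = α^a mod p = 5^11 mod 157.
5^1 ≡ 5 (mod 157)
5^2 = (5^1)^2 ≡ 5^2 = 25 ≡ 25 (mod 157)
5^4 = (5^2)^2 ≡ 25^2 = 625 ≡ 154 (mod 157)
5^8 = (5^4)^2 ≡ 154^2 = 23716 ≡ 9 (mod 157)
5^11 = 5^8 · 5^2 · 5^1 ≡ 9 · 25 · 5 ≡ 26 (mod 157).
So A = 26. Hiro then computes K = A^b mod p = 26^18 mod 157.
26^1 ≡ 26 (mod 157)
26^2 = (26^1)^2 ≡ 26^2 = 676 ≡ 48 (mod 157)
26^4 = (26^2)^2 ≡ 48^2 = 2304 ≡ 106 (mod 157)
26^8 = (26^4)^2 ≡ 106^2 = 11236 ≡ 89 (mod 157)
26^16 = (26^8)^2 ≡ 89^2 = 7921 ≡ 71 (mod 157)
26^18 = 26^16 · 26^2 ≡ 71 · 48 ≡ 111 (mod 157).

111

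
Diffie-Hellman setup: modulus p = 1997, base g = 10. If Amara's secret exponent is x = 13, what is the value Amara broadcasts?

Public value = 10^13 (mod 1997).
10^1 ≡ 10 (mod 1997)
10^2 = (10^1)^2 ≡ 10^2 = 100 ≡ 100 (mod 1997)
10^4 = (10^2)^2 ≡ 100^2 = 10000 ≡ 15 (mod 1997)
10^8 = (10^4)^2 ≡ 15^2 = 225 ≡ 225 (mod 1997)
10^13 = 10^8 · 10^4 · 10^1 ≡ 225 · 15 · 10 ≡ 1798 (mod 1997).

1798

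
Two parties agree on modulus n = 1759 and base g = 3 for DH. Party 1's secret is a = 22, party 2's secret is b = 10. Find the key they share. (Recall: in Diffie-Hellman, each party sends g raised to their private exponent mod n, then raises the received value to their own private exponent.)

Party 1 sends A = g^a mod n = 3^22 mod 1759.
3^1 ≡ 3 (mod 1759)
3^2 = (3^1)^2 ≡ 3^2 = 9 ≡ 9 (mod 1759)
3^4 = (3^2)^2 ≡ 9^2 = 81 ≡ 81 (mod 1759)
3^8 = (3^4)^2 ≡ 81^2 = 6561 ≡ 1284 (mod 1759)
3^16 = (3^8)^2 ≡ 1284^2 = 1648656 ≡ 473 (mod 1759)
3^22 = 3^16 · 3^4 · 3^2 ≡ 473 · 81 · 9 ≡ 53 (mod 1759).
So A = 53. Party 2 then computes K = A^b mod n = 53^10 mod 1759.
53^1 ≡ 53 (mod 1759)
53^2 = (53^1)^2 ≡ 53^2 = 2809 ≡ 1050 (mod 1759)
53^4 = (53^2)^2 ≡ 1050^2 = 1102500 ≡ 1366 (mod 1759)
53^8 = (53^4)^2 ≡ 1366^2 = 1865956 ≡ 1416 (mod 1759)
53^10 = 53^8 · 53^2 ≡ 1416 · 1050 ≡ 445 (mod 1759).

445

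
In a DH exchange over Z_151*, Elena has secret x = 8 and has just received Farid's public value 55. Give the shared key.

Shared key K = 55^8 mod 151.
55^1 ≡ 55 (mod 151)
55^2 = (55^1)^2 ≡ 55^2 = 3025 ≡ 5 (mod 151)
55^4 = (55^2)^2 ≡ 5^2 = 25 ≡ 25 (mod 151)
55^8 = (55^4)^2 ≡ 25^2 = 625 ≡ 21 (mod 151)

21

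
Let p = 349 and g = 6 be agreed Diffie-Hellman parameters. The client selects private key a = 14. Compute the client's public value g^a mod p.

48

Public value = 6^14 mod 349.
6^1 ≡ 6 (mod 349)
6^2 = (6^1)^2 ≡ 6^2 = 36 ≡ 36 (mod 349)
6^4 = (6^2)^2 ≡ 36^2 = 1296 ≡ 249 (mod 349)
6^8 = (6^4)^2 ≡ 249^2 = 62001 ≡ 228 (mod 349)
6^14 = 6^8 · 6^4 · 6^2 ≡ 228 · 249 · 36 ≡ 48 (mod 349).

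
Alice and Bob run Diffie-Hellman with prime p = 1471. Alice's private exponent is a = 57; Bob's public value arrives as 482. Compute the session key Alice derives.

151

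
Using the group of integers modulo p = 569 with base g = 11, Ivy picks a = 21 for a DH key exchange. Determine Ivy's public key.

539

Public value = 11^21 mod 569.
11^1 ≡ 11 (mod 569)
11^2 = (11^1)^2 ≡ 11^2 = 121 ≡ 121 (mod 569)
11^4 = (11^2)^2 ≡ 121^2 = 14641 ≡ 416 (mod 569)
11^8 = (11^4)^2 ≡ 416^2 = 173056 ≡ 80 (mod 569)
11^16 = (11^8)^2 ≡ 80^2 = 6400 ≡ 141 (mod 569)
11^21 = 11^16 · 11^4 · 11^1 ≡ 141 · 416 · 11 ≡ 539 (mod 569).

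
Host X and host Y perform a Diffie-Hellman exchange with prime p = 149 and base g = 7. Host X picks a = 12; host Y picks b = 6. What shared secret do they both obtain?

73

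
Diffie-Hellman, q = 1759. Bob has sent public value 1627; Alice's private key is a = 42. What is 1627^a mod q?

Shared key K = 1627^42 mod 1759.
1627^1 ≡ 1627 (mod 1759)
1627^2 = (1627^1)^2 ≡ 1627^2 = 2647129 ≡ 1593 (mod 1759)
1627^4 = (1627^2)^2 ≡ 1593^2 = 2537649 ≡ 1171 (mod 1759)
1627^8 = (1627^4)^2 ≡ 1171^2 = 1371241 ≡ 980 (mod 1759)
1627^16 = (1627^8)^2 ≡ 980^2 = 960400 ≡ 1745 (mod 1759)
1627^32 = (1627^16)^2 ≡ 1745^2 = 3045025 ≡ 196 (mod 1759)
1627^42 = 1627^32 · 1627^8 · 1627^2 ≡ 196 · 980 · 1593 ≡ 113 (mod 1759).

113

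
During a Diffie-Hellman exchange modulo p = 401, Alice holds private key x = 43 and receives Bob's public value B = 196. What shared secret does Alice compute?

195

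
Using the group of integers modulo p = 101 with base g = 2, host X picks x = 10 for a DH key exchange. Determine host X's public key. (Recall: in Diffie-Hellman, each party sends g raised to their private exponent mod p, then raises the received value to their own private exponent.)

14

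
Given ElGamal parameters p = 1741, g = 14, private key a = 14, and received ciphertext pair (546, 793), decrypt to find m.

Shared mask s = c₁^a mod p = 546^14 mod 1741.
546^1 ≡ 546 (mod 1741)
546^2 = (546^1)^2 ≡ 546^2 = 298116 ≡ 405 (mod 1741)
546^4 = (546^2)^2 ≡ 405^2 = 164025 ≡ 371 (mod 1741)
546^8 = (546^4)^2 ≡ 371^2 = 137641 ≡ 102 (mod 1741)
546^14 = 546^8 · 546^4 · 546^2 ≡ 102 · 371 · 405 ≡ 1728 (mod 1741).
So s = 1728; s⁻¹ ≡ 1607 (mod 1741).
m = c₂ · s⁻¹ mod 1741 = 793 · 1607 mod 1741 = 1680.

1680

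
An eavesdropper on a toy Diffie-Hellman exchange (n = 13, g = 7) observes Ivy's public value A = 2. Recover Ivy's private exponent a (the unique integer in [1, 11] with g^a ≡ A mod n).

Try successive powers of 7 modulo 13:
7^1 ≡ 7
7^2 ≡ 10
7^3 ≡ 5
7^4 ≡ 9
7^5 ≡ 11
7^6 ≡ 12
7^7 ≡ 6
7^8 ≡ 3
7^9 ≡ 8
7^10 ≡ 4
7^11 ≡ 2
Found: a = 11.

11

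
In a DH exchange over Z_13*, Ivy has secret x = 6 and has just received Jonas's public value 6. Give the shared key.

12

Shared key K = 6^6 mod 13.
6^1 ≡ 6 (mod 13)
6^2 = (6^1)^2 ≡ 6^2 = 36 ≡ 10 (mod 13)
6^4 = (6^2)^2 ≡ 10^2 = 100 ≡ 9 (mod 13)
6^6 = 6^4 · 6^2 ≡ 9 · 10 ≡ 12 (mod 13).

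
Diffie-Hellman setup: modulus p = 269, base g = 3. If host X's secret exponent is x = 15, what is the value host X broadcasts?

178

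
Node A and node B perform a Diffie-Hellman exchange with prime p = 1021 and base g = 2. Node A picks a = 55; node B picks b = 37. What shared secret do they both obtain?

351

Node A sends A = g^a mod p = 2^55 mod 1021.
2^1 ≡ 2 (mod 1021)
2^2 = (2^1)^2 ≡ 2^2 = 4 ≡ 4 (mod 1021)
2^4 = (2^2)^2 ≡ 4^2 = 16 ≡ 16 (mod 1021)
2^8 = (2^4)^2 ≡ 16^2 = 256 ≡ 256 (mod 1021)
2^16 = (2^8)^2 ≡ 256^2 = 65536 ≡ 192 (mod 1021)
2^32 = (2^16)^2 ≡ 192^2 = 36864 ≡ 108 (mod 1021)
2^55 = 2^32 · 2^16 · 2^4 · 2^2 · 2^1 ≡ 108 · 192 · 16 · 4 · 2 ≡ 629 (mod 1021).
So A = 629. Node B then computes K = A^b mod p = 629^37 mod 1021.
629^1 ≡ 629 (mod 1021)
629^2 = (629^1)^2 ≡ 629^2 = 395641 ≡ 514 (mod 1021)
629^4 = (629^2)^2 ≡ 514^2 = 264196 ≡ 778 (mod 1021)
629^8 = (629^4)^2 ≡ 778^2 = 605284 ≡ 852 (mod 1021)
629^16 = (629^8)^2 ≡ 852^2 = 725904 ≡ 994 (mod 1021)
629^32 = (629^16)^2 ≡ 994^2 = 988036 ≡ 729 (mod 1021)
629^37 = 629^32 · 629^4 · 629^1 ≡ 729 · 778 · 629 ≡ 351 (mod 1021).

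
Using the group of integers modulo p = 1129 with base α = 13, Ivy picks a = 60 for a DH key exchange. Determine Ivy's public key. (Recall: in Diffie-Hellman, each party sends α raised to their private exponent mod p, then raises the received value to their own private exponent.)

1109

Public value = 13^60 mod 1129.
13^1 ≡ 13 (mod 1129)
13^2 = (13^1)^2 ≡ 13^2 = 169 ≡ 169 (mod 1129)
13^4 = (13^2)^2 ≡ 169^2 = 28561 ≡ 336 (mod 1129)
13^8 = (13^4)^2 ≡ 336^2 = 112896 ≡ 1125 (mod 1129)
13^16 = (13^8)^2 ≡ 1125^2 = 1265625 ≡ 16 (mod 1129)
13^32 = (13^16)^2 ≡ 16^2 = 256 ≡ 256 (mod 1129)
13^60 = 13^32 · 13^16 · 13^8 · 13^4 ≡ 256 · 16 · 1125 · 336 ≡ 1109 (mod 1129).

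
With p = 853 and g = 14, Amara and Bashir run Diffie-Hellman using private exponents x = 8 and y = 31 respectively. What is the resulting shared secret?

407

Bashir sends B = g^y mod p = 14^31 mod 853.
14^1 ≡ 14 (mod 853)
14^2 = (14^1)^2 ≡ 14^2 = 196 ≡ 196 (mod 853)
14^4 = (14^2)^2 ≡ 196^2 = 38416 ≡ 31 (mod 853)
14^8 = (14^4)^2 ≡ 31^2 = 961 ≡ 108 (mod 853)
14^16 = (14^8)^2 ≡ 108^2 = 11664 ≡ 575 (mod 853)
14^31 = 14^16 · 14^8 · 14^4 · 14^2 · 14^1 ≡ 575 · 108 · 31 · 196 · 14 ≡ 646 (mod 853).
So B = 646. Amara then computes K = B^x mod p = 646^8 mod 853.
646^1 ≡ 646 (mod 853)
646^2 = (646^1)^2 ≡ 646^2 = 417316 ≡ 199 (mod 853)
646^4 = (646^2)^2 ≡ 199^2 = 39601 ≡ 363 (mod 853)
646^8 = (646^4)^2 ≡ 363^2 = 131769 ≡ 407 (mod 853)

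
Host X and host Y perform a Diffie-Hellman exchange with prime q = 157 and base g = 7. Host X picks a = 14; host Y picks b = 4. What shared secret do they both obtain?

46

Host X sends A = g^a mod q = 7^14 mod 157.
7^1 ≡ 7 (mod 157)
7^2 = (7^1)^2 ≡ 7^2 = 49 ≡ 49 (mod 157)
7^4 = (7^2)^2 ≡ 49^2 = 2401 ≡ 46 (mod 157)
7^8 = (7^4)^2 ≡ 46^2 = 2116 ≡ 75 (mod 157)
7^14 = 7^8 · 7^4 · 7^2 ≡ 75 · 46 · 49 ≡ 118 (mod 157).
So A = 118. Host Y then computes K = A^b mod q = 118^4 mod 157.
118^1 ≡ 118 (mod 157)
118^2 = (118^1)^2 ≡ 118^2 = 13924 ≡ 108 (mod 157)
118^4 = (118^2)^2 ≡ 108^2 = 11664 ≡ 46 (mod 157)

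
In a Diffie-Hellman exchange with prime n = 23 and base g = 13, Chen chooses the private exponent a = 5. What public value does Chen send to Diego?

4

Public value = 13^5 (mod 23).
13^1 ≡ 13 (mod 23)
13^2 = (13^1)^2 ≡ 13^2 = 169 ≡ 8 (mod 23)
13^4 = (13^2)^2 ≡ 8^2 = 64 ≡ 18 (mod 23)
13^5 = 13^4 · 13^1 ≡ 18 · 13 ≡ 4 (mod 23).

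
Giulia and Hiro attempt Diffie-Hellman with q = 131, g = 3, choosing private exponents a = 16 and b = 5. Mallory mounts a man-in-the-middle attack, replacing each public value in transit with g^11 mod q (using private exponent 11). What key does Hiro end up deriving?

45

Hiro receives Mallory's public value M = 3^11 mod 131 instead of the honest one.
3^1 ≡ 3 (mod 131)
3^2 = (3^1)^2 ≡ 3^2 = 9 ≡ 9 (mod 131)
3^4 = (3^2)^2 ≡ 9^2 = 81 ≡ 81 (mod 131)
3^8 = (3^4)^2 ≡ 81^2 = 6561 ≡ 11 (mod 131)
3^11 = 3^8 · 3^2 · 3^1 ≡ 11 · 9 · 3 ≡ 35 (mod 131).
So M = 35. Hiro computes K = M^5 mod 131.
35^1 ≡ 35 (mod 131)
35^2 = (35^1)^2 ≡ 35^2 = 1225 ≡ 46 (mod 131)
35^4 = (35^2)^2 ≡ 46^2 = 2116 ≡ 20 (mod 131)
35^5 = 35^4 · 35^1 ≡ 20 · 35 ≡ 45 (mod 131).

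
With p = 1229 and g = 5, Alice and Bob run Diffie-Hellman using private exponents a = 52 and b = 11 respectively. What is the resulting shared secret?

370

Alice sends A = g^a mod p = 5^52 mod 1229.
5^1 ≡ 5 (mod 1229)
5^2 = (5^1)^2 ≡ 5^2 = 25 ≡ 25 (mod 1229)
5^4 = (5^2)^2 ≡ 25^2 = 625 ≡ 625 (mod 1229)
5^8 = (5^4)^2 ≡ 625^2 = 390625 ≡ 1032 (mod 1229)
5^16 = (5^8)^2 ≡ 1032^2 = 1065024 ≡ 710 (mod 1229)
5^32 = (5^16)^2 ≡ 710^2 = 504100 ≡ 210 (mod 1229)
5^52 = 5^32 · 5^16 · 5^4 ≡ 210 · 710 · 625 ≡ 1033 (mod 1229).
So A = 1033. Bob then computes K = A^b mod p = 1033^11 mod 1229.
1033^1 ≡ 1033 (mod 1229)
1033^2 = (1033^1)^2 ≡ 1033^2 = 1067089 ≡ 317 (mod 1229)
1033^4 = (1033^2)^2 ≡ 317^2 = 100489 ≡ 940 (mod 1229)
1033^8 = (1033^4)^2 ≡ 940^2 = 883600 ≡ 1178 (mod 1229)
1033^11 = 1033^8 · 1033^2 · 1033^1 ≡ 1178 · 317 · 1033 ≡ 370 (mod 1229).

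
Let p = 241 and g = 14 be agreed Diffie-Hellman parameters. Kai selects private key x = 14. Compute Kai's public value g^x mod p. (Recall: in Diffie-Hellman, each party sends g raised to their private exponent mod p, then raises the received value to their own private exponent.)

212

Public value = 14^14 mod 241.
14^1 ≡ 14 (mod 241)
14^2 = (14^1)^2 ≡ 14^2 = 196 ≡ 196 (mod 241)
14^4 = (14^2)^2 ≡ 196^2 = 38416 ≡ 97 (mod 241)
14^8 = (14^4)^2 ≡ 97^2 = 9409 ≡ 10 (mod 241)
14^14 = 14^8 · 14^4 · 14^2 ≡ 10 · 97 · 196 ≡ 212 (mod 241).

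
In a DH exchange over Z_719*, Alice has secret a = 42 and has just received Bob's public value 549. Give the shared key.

590

Shared key K = 549^42 mod 719.
549^1 ≡ 549 (mod 719)
549^2 = (549^1)^2 ≡ 549^2 = 301401 ≡ 140 (mod 719)
549^4 = (549^2)^2 ≡ 140^2 = 19600 ≡ 187 (mod 719)
549^8 = (549^4)^2 ≡ 187^2 = 34969 ≡ 457 (mod 719)
549^16 = (549^8)^2 ≡ 457^2 = 208849 ≡ 339 (mod 719)
549^32 = (549^16)^2 ≡ 339^2 = 114921 ≡ 600 (mod 719)
549^42 = 549^32 · 549^8 · 549^2 ≡ 600 · 457 · 140 ≡ 590 (mod 719).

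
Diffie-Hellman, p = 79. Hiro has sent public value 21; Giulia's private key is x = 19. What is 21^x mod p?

8

Shared key K = 21^19 mod 79.
21^1 ≡ 21 (mod 79)
21^2 = (21^1)^2 ≡ 21^2 = 441 ≡ 46 (mod 79)
21^4 = (21^2)^2 ≡ 46^2 = 2116 ≡ 62 (mod 79)
21^8 = (21^4)^2 ≡ 62^2 = 3844 ≡ 52 (mod 79)
21^16 = (21^8)^2 ≡ 52^2 = 2704 ≡ 18 (mod 79)
21^19 = 21^16 · 21^2 · 21^1 ≡ 18 · 46 · 21 ≡ 8 (mod 79).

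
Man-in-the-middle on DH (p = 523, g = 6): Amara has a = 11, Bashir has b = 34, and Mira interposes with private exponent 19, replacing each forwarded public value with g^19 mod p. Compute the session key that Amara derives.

Amara receives Mira's public value M = 6^19 mod 523 instead of the honest one.
6^1 ≡ 6 (mod 523)
6^2 = (6^1)^2 ≡ 6^2 = 36 ≡ 36 (mod 523)
6^4 = (6^2)^2 ≡ 36^2 = 1296 ≡ 250 (mod 523)
6^8 = (6^4)^2 ≡ 250^2 = 62500 ≡ 263 (mod 523)
6^16 = (6^8)^2 ≡ 263^2 = 69169 ≡ 133 (mod 523)
6^19 = 6^16 · 6^2 · 6^1 ≡ 133 · 36 · 6 ≡ 486 (mod 523).
So M = 486. Amara computes K = M^11 mod 523.
486^1 ≡ 486 (mod 523)
486^2 = (486^1)^2 ≡ 486^2 = 236196 ≡ 323 (mod 523)
486^4 = (486^2)^2 ≡ 323^2 = 104329 ≡ 252 (mod 523)
486^8 = (486^4)^2 ≡ 252^2 = 63504 ≡ 221 (mod 523)
486^11 = 486^8 · 486^2 · 486^1 ≡ 221 · 323 · 486 ≡ 502 (mod 523).

502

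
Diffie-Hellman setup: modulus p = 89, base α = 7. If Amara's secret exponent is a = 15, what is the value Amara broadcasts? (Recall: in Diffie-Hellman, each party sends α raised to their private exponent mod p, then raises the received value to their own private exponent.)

Public value = 7^15 mod 89.
7^1 ≡ 7 (mod 89)
7^2 = (7^1)^2 ≡ 7^2 = 49 ≡ 49 (mod 89)
7^4 = (7^2)^2 ≡ 49^2 = 2401 ≡ 87 (mod 89)
7^8 = (7^4)^2 ≡ 87^2 = 7569 ≡ 4 (mod 89)
7^15 = 7^8 · 7^4 · 7^2 · 7^1 ≡ 4 · 87 · 49 · 7 ≡ 15 (mod 89).

15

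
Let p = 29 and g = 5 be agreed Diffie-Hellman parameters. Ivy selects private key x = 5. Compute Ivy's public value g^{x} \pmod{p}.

22

Public value = 5^{5} \pmod{29}.
5^1 ≡ 5 (mod 29)
5^2 = (5^1)^2 ≡ 5^2 = 25 ≡ 25 (mod 29)
5^4 = (5^2)^2 ≡ 25^2 = 625 ≡ 16 (mod 29)
5^5 = 5^4 · 5^1 ≡ 16 · 5 ≡ 22 (mod 29).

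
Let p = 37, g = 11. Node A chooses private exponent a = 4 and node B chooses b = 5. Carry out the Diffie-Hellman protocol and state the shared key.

10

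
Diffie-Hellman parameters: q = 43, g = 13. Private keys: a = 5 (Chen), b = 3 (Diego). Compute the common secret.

Diego sends B = g^b mod q = 13^3 mod 43.
13^1 ≡ 13 (mod 43)
13^2 = (13^1)^2 ≡ 13^2 = 169 ≡ 40 (mod 43)
13^3 = 13^2 · 13^1 ≡ 40 · 13 ≡ 4 (mod 43).
So B = 4. Chen then computes K = B^a mod q = 4^5 mod 43.
4^1 ≡ 4 (mod 43)
4^2 = (4^1)^2 ≡ 4^2 = 16 ≡ 16 (mod 43)
4^4 = (4^2)^2 ≡ 16^2 = 256 ≡ 41 (mod 43)
4^5 = 4^4 · 4^1 ≡ 41 · 4 ≡ 35 (mod 43).

35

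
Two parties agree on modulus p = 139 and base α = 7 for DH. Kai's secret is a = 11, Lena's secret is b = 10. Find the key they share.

66

Kai sends A = α^a mod p = 7^11 mod 139.
7^1 ≡ 7 (mod 139)
7^2 = (7^1)^2 ≡ 7^2 = 49 ≡ 49 (mod 139)
7^4 = (7^2)^2 ≡ 49^2 = 2401 ≡ 38 (mod 139)
7^8 = (7^4)^2 ≡ 38^2 = 1444 ≡ 54 (mod 139)
7^11 = 7^8 · 7^2 · 7^1 ≡ 54 · 49 · 7 ≡ 35 (mod 139).
So A = 35. Lena then computes K = A^b mod p = 35^10 mod 139.
35^1 ≡ 35 (mod 139)
35^2 = (35^1)^2 ≡ 35^2 = 1225 ≡ 113 (mod 139)
35^4 = (35^2)^2 ≡ 113^2 = 12769 ≡ 120 (mod 139)
35^8 = (35^4)^2 ≡ 120^2 = 14400 ≡ 83 (mod 139)
35^10 = 35^8 · 35^2 ≡ 83 · 113 ≡ 66 (mod 139).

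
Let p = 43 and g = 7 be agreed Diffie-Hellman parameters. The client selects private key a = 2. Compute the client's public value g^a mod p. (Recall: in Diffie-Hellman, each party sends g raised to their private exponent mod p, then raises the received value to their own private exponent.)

Public value = 7^2 mod 43.
7^1 ≡ 7 (mod 43)
7^2 = (7^1)^2 ≡ 7^2 = 49 ≡ 6 (mod 43)

6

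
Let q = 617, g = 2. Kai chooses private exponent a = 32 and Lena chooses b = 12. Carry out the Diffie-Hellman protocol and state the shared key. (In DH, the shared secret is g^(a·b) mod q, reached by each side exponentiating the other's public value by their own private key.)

308

Kai sends A = g^a mod q = 2^32 mod 617.
2^1 ≡ 2 (mod 617)
2^2 = (2^1)^2 ≡ 2^2 = 4 ≡ 4 (mod 617)
2^4 = (2^2)^2 ≡ 4^2 = 16 ≡ 16 (mod 617)
2^8 = (2^4)^2 ≡ 16^2 = 256 ≡ 256 (mod 617)
2^16 = (2^8)^2 ≡ 256^2 = 65536 ≡ 134 (mod 617)
2^32 = (2^16)^2 ≡ 134^2 = 17956 ≡ 63 (mod 617)
So A = 63. Lena then computes K = A^b mod q = 63^12 mod 617.
63^1 ≡ 63 (mod 617)
63^2 = (63^1)^2 ≡ 63^2 = 3969 ≡ 267 (mod 617)
63^4 = (63^2)^2 ≡ 267^2 = 71289 ≡ 334 (mod 617)
63^8 = (63^4)^2 ≡ 334^2 = 111556 ≡ 496 (mod 617)
63^12 = 63^8 · 63^4 ≡ 496 · 334 ≡ 308 (mod 617).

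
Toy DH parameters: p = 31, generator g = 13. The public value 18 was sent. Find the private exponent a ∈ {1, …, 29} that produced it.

16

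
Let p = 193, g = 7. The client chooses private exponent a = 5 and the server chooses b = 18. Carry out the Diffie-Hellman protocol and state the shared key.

The client sends A = g^a mod p = 7^5 mod 193.
7^1 ≡ 7 (mod 193)
7^2 = (7^1)^2 ≡ 7^2 = 49 ≡ 49 (mod 193)
7^4 = (7^2)^2 ≡ 49^2 = 2401 ≡ 85 (mod 193)
7^5 = 7^4 · 7^1 ≡ 85 · 7 ≡ 16 (mod 193).
So A = 16. The server then computes K = A^b mod p = 16^18 mod 193.
16^1 ≡ 16 (mod 193)
16^2 = (16^1)^2 ≡ 16^2 = 256 ≡ 63 (mod 193)
16^4 = (16^2)^2 ≡ 63^2 = 3969 ≡ 109 (mod 193)
16^8 = (16^4)^2 ≡ 109^2 = 11881 ≡ 108 (mod 193)
16^16 = (16^8)^2 ≡ 108^2 = 11664 ≡ 84 (mod 193)
16^18 = 16^16 · 16^2 ≡ 84 · 63 ≡ 81 (mod 193).

81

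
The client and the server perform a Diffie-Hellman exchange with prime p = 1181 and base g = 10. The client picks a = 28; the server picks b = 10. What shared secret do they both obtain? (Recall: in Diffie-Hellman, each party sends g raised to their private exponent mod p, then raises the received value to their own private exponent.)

The server sends B = g^b mod p = 10^10 mod 1181.
10^1 ≡ 10 (mod 1181)
10^2 = (10^1)^2 ≡ 10^2 = 100 ≡ 100 (mod 1181)
10^4 = (10^2)^2 ≡ 100^2 = 10000 ≡ 552 (mod 1181)
10^8 = (10^4)^2 ≡ 552^2 = 304704 ≡ 6 (mod 1181)
10^10 = 10^8 · 10^2 ≡ 6 · 100 ≡ 600 (mod 1181).
So B = 600. The client then computes K = B^a mod p = 600^28 mod 1181.
600^1 ≡ 600 (mod 1181)
600^2 = (600^1)^2 ≡ 600^2 = 360000 ≡ 976 (mod 1181)
600^4 = (600^2)^2 ≡ 976^2 = 952576 ≡ 690 (mod 1181)
600^8 = (600^4)^2 ≡ 690^2 = 476100 ≡ 157 (mod 1181)
600^16 = (600^8)^2 ≡ 157^2 = 24649 ≡ 1029 (mod 1181)
600^28 = 600^16 · 600^8 · 600^4 ≡ 1029 · 157 · 690 ≡ 523 (mod 1181).

523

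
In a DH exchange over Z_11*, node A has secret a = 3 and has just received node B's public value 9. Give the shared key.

Shared key K = 9^3 mod 11.
9^1 ≡ 9 (mod 11)
9^2 = (9^1)^2 ≡ 9^2 = 81 ≡ 4 (mod 11)
9^3 = 9^2 · 9^1 ≡ 4 · 9 ≡ 3 (mod 11).

3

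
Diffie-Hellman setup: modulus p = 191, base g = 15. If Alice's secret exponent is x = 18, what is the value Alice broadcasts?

20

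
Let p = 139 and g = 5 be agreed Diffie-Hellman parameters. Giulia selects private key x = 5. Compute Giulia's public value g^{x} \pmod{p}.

67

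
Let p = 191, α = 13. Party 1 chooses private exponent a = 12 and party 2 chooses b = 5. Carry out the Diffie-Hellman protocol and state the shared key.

150

Party 2 sends B = α^b mod p = 13^5 mod 191.
13^1 ≡ 13 (mod 191)
13^2 = (13^1)^2 ≡ 13^2 = 169 ≡ 169 (mod 191)
13^4 = (13^2)^2 ≡ 169^2 = 28561 ≡ 102 (mod 191)
13^5 = 13^4 · 13^1 ≡ 102 · 13 ≡ 180 (mod 191).
So B = 180. Party 1 then computes K = B^a mod p = 180^12 mod 191.
180^1 ≡ 180 (mod 191)
180^2 = (180^1)^2 ≡ 180^2 = 32400 ≡ 121 (mod 191)
180^4 = (180^2)^2 ≡ 121^2 = 14641 ≡ 125 (mod 191)
180^8 = (180^4)^2 ≡ 125^2 = 15625 ≡ 154 (mod 191)
180^12 = 180^8 · 180^4 ≡ 154 · 125 ≡ 150 (mod 191).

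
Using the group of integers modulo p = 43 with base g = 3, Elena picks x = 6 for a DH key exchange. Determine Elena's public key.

41

Public value = 3^6 mod 43.
3^1 ≡ 3 (mod 43)
3^2 = (3^1)^2 ≡ 3^2 = 9 ≡ 9 (mod 43)
3^4 = (3^2)^2 ≡ 9^2 = 81 ≡ 38 (mod 43)
3^6 = 3^4 · 3^2 ≡ 38 · 9 ≡ 41 (mod 43).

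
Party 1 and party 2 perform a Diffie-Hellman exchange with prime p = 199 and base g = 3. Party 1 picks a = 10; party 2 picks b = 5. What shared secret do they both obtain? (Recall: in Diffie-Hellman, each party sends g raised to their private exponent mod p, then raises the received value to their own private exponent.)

Party 2 sends B = g^b mod p = 3^5 mod 199.
3^1 ≡ 3 (mod 199)
3^2 = (3^1)^2 ≡ 3^2 = 9 ≡ 9 (mod 199)
3^4 = (3^2)^2 ≡ 9^2 = 81 ≡ 81 (mod 199)
3^5 = 3^4 · 3^1 ≡ 81 · 3 ≡ 44 (mod 199).
So B = 44. Party 1 then computes K = B^a mod p = 44^10 mod 199.
44^1 ≡ 44 (mod 199)
44^2 = (44^1)^2 ≡ 44^2 = 1936 ≡ 145 (mod 199)
44^4 = (44^2)^2 ≡ 145^2 = 21025 ≡ 130 (mod 199)
44^8 = (44^4)^2 ≡ 130^2 = 16900 ≡ 184 (mod 199)
44^10 = 44^8 · 44^2 ≡ 184 · 145 ≡ 14 (mod 199).

14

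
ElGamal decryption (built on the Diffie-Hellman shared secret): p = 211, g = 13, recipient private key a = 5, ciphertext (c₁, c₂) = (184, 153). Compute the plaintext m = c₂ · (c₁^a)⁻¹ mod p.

88

Shared mask s = c₁^a mod p = 184^5 mod 211.
184^1 ≡ 184 (mod 211)
184^2 = (184^1)^2 ≡ 184^2 = 33856 ≡ 96 (mod 211)
184^4 = (184^2)^2 ≡ 96^2 = 9216 ≡ 143 (mod 211)
184^5 = 184^4 · 184^1 ≡ 143 · 184 ≡ 148 (mod 211).
So s = 148; s⁻¹ ≡ 144 (mod 211).
m = c₂ · s⁻¹ mod 211 = 153 · 144 mod 211 = 88.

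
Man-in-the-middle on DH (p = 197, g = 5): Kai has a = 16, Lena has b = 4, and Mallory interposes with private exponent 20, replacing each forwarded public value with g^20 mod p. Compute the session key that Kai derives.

Kai receives Mallory's public value M = 5^20 mod 197 instead of the honest one.
5^1 ≡ 5 (mod 197)
5^2 = (5^1)^2 ≡ 5^2 = 25 ≡ 25 (mod 197)
5^4 = (5^2)^2 ≡ 25^2 = 625 ≡ 34 (mod 197)
5^8 = (5^4)^2 ≡ 34^2 = 1156 ≡ 171 (mod 197)
5^16 = (5^8)^2 ≡ 171^2 = 29241 ≡ 85 (mod 197)
5^20 = 5^16 · 5^4 ≡ 85 · 34 ≡ 132 (mod 197).
So M = 132. Kai computes K = M^16 mod 197.
132^1 ≡ 132 (mod 197)
132^2 = (132^1)^2 ≡ 132^2 = 17424 ≡ 88 (mod 197)
132^4 = (132^2)^2 ≡ 88^2 = 7744 ≡ 61 (mod 197)
132^8 = (132^4)^2 ≡ 61^2 = 3721 ≡ 175 (mod 197)
132^16 = (132^8)^2 ≡ 175^2 = 30625 ≡ 90 (mod 197)

90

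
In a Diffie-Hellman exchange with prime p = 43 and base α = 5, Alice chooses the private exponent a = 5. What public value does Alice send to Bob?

Public value = 5^5 mod 43.
5^1 ≡ 5 (mod 43)
5^2 = (5^1)^2 ≡ 5^2 = 25 ≡ 25 (mod 43)
5^4 = (5^2)^2 ≡ 25^2 = 625 ≡ 23 (mod 43)
5^5 = 5^4 · 5^1 ≡ 23 · 5 ≡ 29 (mod 43).

29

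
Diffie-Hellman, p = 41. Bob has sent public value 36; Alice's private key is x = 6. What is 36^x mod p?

Shared key K = 36^6 mod 41.
36^1 ≡ 36 (mod 41)
36^2 = (36^1)^2 ≡ 36^2 = 1296 ≡ 25 (mod 41)
36^4 = (36^2)^2 ≡ 25^2 = 625 ≡ 10 (mod 41)
36^6 = 36^4 · 36^2 ≡ 10 · 25 ≡ 4 (mod 41).

4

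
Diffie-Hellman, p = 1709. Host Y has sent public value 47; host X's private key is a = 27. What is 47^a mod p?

Shared key K = 47^27 mod 1709.
47^1 ≡ 47 (mod 1709)
47^2 = (47^1)^2 ≡ 47^2 = 2209 ≡ 500 (mod 1709)
47^4 = (47^2)^2 ≡ 500^2 = 250000 ≡ 486 (mod 1709)
47^8 = (47^4)^2 ≡ 486^2 = 236196 ≡ 354 (mod 1709)
47^16 = (47^8)^2 ≡ 354^2 = 125316 ≡ 559 (mod 1709)
47^27 = 47^16 · 47^8 · 47^2 · 47^1 ≡ 559 · 354 · 500 · 47 ≡ 407 (mod 1709).

407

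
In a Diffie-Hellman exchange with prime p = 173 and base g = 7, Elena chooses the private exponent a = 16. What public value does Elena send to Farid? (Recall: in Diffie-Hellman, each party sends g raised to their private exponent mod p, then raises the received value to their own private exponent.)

Public value = 7^16 mod 173.
7^1 ≡ 7 (mod 173)
7^2 = (7^1)^2 ≡ 7^2 = 49 ≡ 49 (mod 173)
7^4 = (7^2)^2 ≡ 49^2 = 2401 ≡ 152 (mod 173)
7^8 = (7^4)^2 ≡ 152^2 = 23104 ≡ 95 (mod 173)
7^16 = (7^8)^2 ≡ 95^2 = 9025 ≡ 29 (mod 173)

29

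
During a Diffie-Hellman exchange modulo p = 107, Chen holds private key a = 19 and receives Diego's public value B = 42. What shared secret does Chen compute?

56

Shared key K = 42^19 mod 107.
42^1 ≡ 42 (mod 107)
42^2 = (42^1)^2 ≡ 42^2 = 1764 ≡ 52 (mod 107)
42^4 = (42^2)^2 ≡ 52^2 = 2704 ≡ 29 (mod 107)
42^8 = (42^4)^2 ≡ 29^2 = 841 ≡ 92 (mod 107)
42^16 = (42^8)^2 ≡ 92^2 = 8464 ≡ 11 (mod 107)
42^19 = 42^16 · 42^2 · 42^1 ≡ 11 · 52 · 42 ≡ 56 (mod 107).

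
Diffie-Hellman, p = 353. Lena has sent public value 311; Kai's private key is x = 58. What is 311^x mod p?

Shared key K = 311^58 mod 353.
311^1 ≡ 311 (mod 353)
311^2 = (311^1)^2 ≡ 311^2 = 96721 ≡ 352 (mod 353)
311^4 = (311^2)^2 ≡ 352^2 = 123904 ≡ 1 (mod 353)
311^8 = (311^4)^2 ≡ 1^2 = 1 ≡ 1 (mod 353)
311^16 = (311^8)^2 ≡ 1^2 = 1 ≡ 1 (mod 353)
311^32 = (311^16)^2 ≡ 1^2 = 1 ≡ 1 (mod 353)
311^58 = 311^32 · 311^16 · 311^8 · 311^2 ≡ 1 · 1 · 1 · 352 ≡ 352 (mod 353).

352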